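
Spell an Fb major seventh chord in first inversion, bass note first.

Ab, Cb, Eb, Fb

Fb major seventh is Fb–Ab–Cb–Eb. First inversion puts the third (Ab) in the bass, with the remaining tones above: Ab, Cb, Eb, Fb.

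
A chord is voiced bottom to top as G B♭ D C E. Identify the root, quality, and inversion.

Reducing to letter names: G, Bb, D, C, E. These stack in thirds as C–E–G–Bb–D — a C dominant ninth chord.
With the fifth (G) in the bass, the chord is in second inversion.

C dominant ninth, second inversion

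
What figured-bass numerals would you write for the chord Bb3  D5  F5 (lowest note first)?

5/3

The notes Bb, D, F stack in thirds as Bb–D–F — a Bb major triad. The bass Bb is the root, so this is root position: figured 5/3.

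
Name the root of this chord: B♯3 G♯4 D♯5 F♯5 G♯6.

The distinct letter names are B#, G#, D#, F#. Arranged as a stack of thirds they read G#–B#–D#–F#, so G# is the root (a G# dominant seventh chord).

G#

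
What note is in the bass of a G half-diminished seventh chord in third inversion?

F

In third inversion the seventh is lowest. For G half-diminished seventh (G–Bb–Db–F) that is F.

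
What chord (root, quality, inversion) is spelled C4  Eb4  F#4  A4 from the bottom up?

F# diminished seventh, second inversion

The pitch classes C, Eb, F#, A arrange in thirds as F#–A–C–Eb: an F# diminished seventh chord.
With the fifth (C) in the bass, the chord is in second inversion (figured bass 4/3).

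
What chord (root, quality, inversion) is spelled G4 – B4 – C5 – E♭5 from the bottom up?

The distinct note names are G, B, C, Eb. Stacked in thirds they read C–Eb–G–B, which is a minor-major seventh chord on C.
The lowest note is G, the fifth of the chord, so this is second inversion (figured bass 4/3).

C minor-major seventh, second inversion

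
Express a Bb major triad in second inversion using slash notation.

Bbmaj/F

Second inversion of Bb major has the fifth (F) in the bass. As a slash chord: Bbmaj/F.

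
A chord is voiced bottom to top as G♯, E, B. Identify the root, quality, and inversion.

E major, first inversion

Reducing to letter names: G#, E, B. These stack in thirds as E–G#–B — an E major triad.
With the third (G#) in the bass, the chord is in first inversion (figured bass 6).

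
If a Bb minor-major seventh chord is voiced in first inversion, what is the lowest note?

The third of Bb minor-major seventh (Bb–Db–F–A) is Db; that is the bass in first inversion.

Db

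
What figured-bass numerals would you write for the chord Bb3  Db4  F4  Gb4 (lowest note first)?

The notes Bb, Db, F, Gb stack in thirds as Gb–Bb–Db–F — a Gb major seventh chord. The bass Bb is the third, so this is first inversion: figured 6/5.

6/5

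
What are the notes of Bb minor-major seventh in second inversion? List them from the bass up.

F, A, Bb, Db

Spelling Bb minor-major seventh: Bb–Db–F–A. In second inversion the fifth is bass, giving F, A, Bb, Db from the bottom.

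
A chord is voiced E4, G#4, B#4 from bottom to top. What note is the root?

E, G#, B# are the tones of an E augmented triad (E–G#–B#), making E the root.

E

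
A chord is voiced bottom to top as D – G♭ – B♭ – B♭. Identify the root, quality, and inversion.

The distinct note names are D, Gb, Bb. Stacked in thirds they read Gb–Bb–D, which is an augmented triad on Gb.
D is the fifth of Gb augmented; fifth in the bass means second inversion (figured bass 6/4).

Gb augmented, second inversion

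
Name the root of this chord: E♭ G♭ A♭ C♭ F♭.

Fb

The distinct letter names are Eb, Gb, Ab, Cb, Fb. Arranged as a stack of thirds they read Fb–Ab–Cb–Eb–Gb, so Fb is the root (an Fb major ninth chord).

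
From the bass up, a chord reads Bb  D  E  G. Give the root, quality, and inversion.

The pitch classes Bb, D, E, G arrange in thirds as E–G–Bb–D: an E half-diminished seventh chord.
The lowest note is Bb, the fifth of the chord, so this is second inversion (figured bass 4/3).

E half-diminished seventh, second inversion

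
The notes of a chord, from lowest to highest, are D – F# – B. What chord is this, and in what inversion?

B minor, first inversion

The distinct note names are D, F#, B. Stacked in thirds they read B–D–F#, which is a minor triad on B.
D is the third of B minor; third in the bass means first inversion (figured bass 6).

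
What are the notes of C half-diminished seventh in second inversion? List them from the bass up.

C half-diminished seventh is C–Eb–Gb–Bb. Second inversion puts the fifth (Gb) in the bass, with the remaining tones above: Gb, Bb, C, Eb.

Gb, Bb, C, Eb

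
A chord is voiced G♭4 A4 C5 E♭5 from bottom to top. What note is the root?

Reordering Gb, A, C, Eb into stacked thirds gives A–C–Eb–Gb; the bottom of that stack, A, is the root.

A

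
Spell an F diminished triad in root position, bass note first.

F, Ab, Cb

Spelling F diminished: F–Ab–Cb. In root position the root is bass, giving F, Ab, Cb from the bottom.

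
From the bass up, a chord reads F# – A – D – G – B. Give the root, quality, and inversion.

The pitch classes F#, A, D, G, B arrange in thirds as G–B–D–F#–A: a G major ninth chord.
F# is the seventh of G major ninth; seventh in the bass means third inversion.

G major ninth, third inversion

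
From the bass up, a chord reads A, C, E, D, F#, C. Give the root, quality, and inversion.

The pitch classes A, C, E, D, F# arrange in thirds as D–F#–A–C–E: a D dominant ninth chord.
A is the fifth of D dominant ninth; fifth in the bass means second inversion.

D dominant ninth, second inversion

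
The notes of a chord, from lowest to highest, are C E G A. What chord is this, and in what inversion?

A minor seventh, first inversion

The distinct note names are C, E, G, A. Stacked in thirds they read A–C–E–G, which is a minor seventh chord on A.
C is the third of A minor seventh; third in the bass means first inversion (figured bass 6/5).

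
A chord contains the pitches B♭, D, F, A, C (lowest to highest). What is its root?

The distinct letter names are Bb, D, F, A, C. Arranged as a stack of thirds they read Bb–D–F–A–C, so Bb is the root (a Bb major ninth chord).

Bb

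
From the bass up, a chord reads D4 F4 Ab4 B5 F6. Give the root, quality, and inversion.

The distinct note names are D, F, Ab, B. Stacked in thirds they read B–D–F–Ab, which is a diminished seventh chord on B.
D is the third of B diminished seventh; third in the bass means first inversion (figured bass 6/5).

B diminished seventh, first inversion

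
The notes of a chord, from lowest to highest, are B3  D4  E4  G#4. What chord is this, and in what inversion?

E dominant seventh, second inversion

The distinct note names are B, D, E, G#. Stacked in thirds they read E–G#–B–D, which is a dominant seventh chord on E.
B is the fifth of E dominant seventh; fifth in the bass means second inversion (figured bass 4/3).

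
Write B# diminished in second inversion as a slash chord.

Second inversion of B# diminished has the fifth (F#) in the bass. As a slash chord: B#dim/F#.

B#dim/F#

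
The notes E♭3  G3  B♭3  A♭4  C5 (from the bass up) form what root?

Ab

The distinct letter names are Eb, G, Bb, Ab, C. Arranged as a stack of thirds they read Ab–C–Eb–G–Bb, so Ab is the root (an Ab major ninth chord).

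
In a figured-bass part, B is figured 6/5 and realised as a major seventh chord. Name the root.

The figures 6/5 mean the third of the chord is in the bass. If B is the third of a major seventh chord, the root is G (chord tones G–B–D–F#).

G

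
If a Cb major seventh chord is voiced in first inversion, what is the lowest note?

Eb

Cb major seventh is Cb–Eb–Gb–Bb. First inversion places the third in the bass: Eb.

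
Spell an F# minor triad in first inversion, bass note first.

Spelling F# minor: F#–A–C#. In first inversion the third is bass, giving A, C#, F# from the bottom.

A, C#, F#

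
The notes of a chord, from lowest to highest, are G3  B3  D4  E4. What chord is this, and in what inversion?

The distinct note names are G, B, D, E. Stacked in thirds they read E–G–B–D, which is a minor seventh chord on E.
The lowest note is G, the third of the chord, so this is first inversion (figured bass 6/5).

E minor seventh, first inversion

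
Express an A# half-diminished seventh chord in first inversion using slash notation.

First inversion of A# half-diminished seventh has the third (C#) in the bass. As a slash chord: A#ø7/C#.

A#ø7/C#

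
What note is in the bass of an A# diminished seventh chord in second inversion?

A# diminished seventh is A#–C#–E–G. Second inversion places the fifth in the bass: E.

E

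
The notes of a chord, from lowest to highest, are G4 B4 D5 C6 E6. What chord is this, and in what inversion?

Reducing to letter names: G, B, D, C, E. These stack in thirds as C–E–G–B–D — a C major ninth chord.
With the fifth (G) in the bass, the chord is in second inversion.

C major ninth, second inversion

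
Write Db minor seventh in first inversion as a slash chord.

First inversion of Db minor seventh has the third (Fb) in the bass. As a slash chord: Dbm7/Fb.

Dbm7/Fb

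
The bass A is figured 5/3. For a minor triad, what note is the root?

The figures 5/3 mean the root of the chord is in the bass. If A is the root of a minor triad, the root is A (chord tones A–C–E).

A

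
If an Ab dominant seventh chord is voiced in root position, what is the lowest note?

Ab

The root of Ab dominant seventh (Ab–C–Eb–Gb) is Ab; that is the bass in root position.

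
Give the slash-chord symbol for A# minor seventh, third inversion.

A#m7/G#

Third inversion of A# minor seventh has the seventh (G#) in the bass. As a slash chord: A#m7/G#.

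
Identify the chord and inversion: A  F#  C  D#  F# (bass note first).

Reducing to letter names: A, F#, C, D#. These stack in thirds as D#–F#–A–C — a D# diminished seventh chord.
The lowest note is A, the fifth of the chord, so this is second inversion (figured bass 4/3).

D# diminished seventh, second inversion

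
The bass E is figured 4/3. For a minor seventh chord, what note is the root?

The figures 4/3 mean the fifth of the chord is in the bass. If E is the fifth of a minor seventh chord, the root is A (chord tones A–C–E–G).

A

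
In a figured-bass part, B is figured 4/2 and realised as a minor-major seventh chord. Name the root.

The figures 4/2 mean the seventh of the chord is in the bass. If B is the seventh of a minor-major seventh chord, the root is C (chord tones C–Eb–G–B).

C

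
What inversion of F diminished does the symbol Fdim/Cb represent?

second inversion

Fdim/Cb means F diminished with Cb in the bass. Cb is the fifth of F diminished (F–Ab–Cb), so this is second inversion.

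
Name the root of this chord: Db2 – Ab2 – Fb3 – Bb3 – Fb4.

Bb

Db, Ab, Fb, Bb are the tones of a Bb half-diminished seventh chord (Bb–Db–Fb–Ab), making Bb the root.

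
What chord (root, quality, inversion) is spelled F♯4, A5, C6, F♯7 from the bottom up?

F# diminished, root position

The pitch classes F#, A, C arrange in thirds as F#–A–C: an F# diminished triad.
F# is the root of F# diminished; root in the bass means root position (figured bass 5/3).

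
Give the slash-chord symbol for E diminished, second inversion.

Second inversion of E diminished has the fifth (Bb) in the bass. As a slash chord: Edim/Bb.

Edim/Bb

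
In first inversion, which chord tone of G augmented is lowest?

B

G augmented is G–B–D#. First inversion places the third in the bass: B.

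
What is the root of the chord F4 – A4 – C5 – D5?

D

Reordering F, A, C, D into stacked thirds gives D–F–A–C; the bottom of that stack, D, is the root.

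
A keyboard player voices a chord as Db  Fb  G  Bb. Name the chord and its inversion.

The pitch classes Db, Fb, G, Bb arrange in thirds as G–Bb–Db–Fb: a G diminished seventh chord.
The lowest note is Db, the fifth of the chord, so this is second inversion (figured bass 4/3).

G diminished seventh, second inversion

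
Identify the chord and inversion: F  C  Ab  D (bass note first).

D half-diminished seventh, first inversion

Reducing to letter names: F, C, Ab, D. These stack in thirds as D–F–Ab–C — a D half-diminished seventh chord.
The lowest note is F, the third of the chord, so this is first inversion (figured bass 6/5).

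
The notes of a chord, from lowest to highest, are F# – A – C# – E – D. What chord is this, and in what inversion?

The pitch classes F#, A, C#, E, D arrange in thirds as D–F#–A–C#–E: a D major ninth chord.
The lowest note is F#, the third of the chord, so this is first inversion.

D major ninth, first inversion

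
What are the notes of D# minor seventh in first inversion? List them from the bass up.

F#, A#, C#, D#

D# minor seventh is D#–F#–A#–C#. First inversion puts the third (F#) in the bass, with the remaining tones above: F#, A#, C#, D#.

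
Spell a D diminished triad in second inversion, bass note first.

Ab, D, F

Spelling D diminished: D–F–Ab. In second inversion the fifth is bass, giving Ab, D, F from the bottom.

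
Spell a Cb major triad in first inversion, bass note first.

The chord tones are Cb–Eb–Gb. With the third (Eb) lowest for first inversion: Eb, Gb, Cb.

Eb, Gb, Cb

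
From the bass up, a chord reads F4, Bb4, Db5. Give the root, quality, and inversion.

Reducing to letter names: F, Bb, Db. These stack in thirds as Bb–Db–F — a Bb minor triad.
F is the fifth of Bb minor; fifth in the bass means second inversion (figured bass 6/4).

Bb minor, second inversion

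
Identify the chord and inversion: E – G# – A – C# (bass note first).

Reducing to letter names: E, G#, A, C#. These stack in thirds as A–C#–E–G# — an A major seventh chord.
With the fifth (E) in the bass, the chord is in second inversion (figured bass 4/3).

A major seventh, second inversion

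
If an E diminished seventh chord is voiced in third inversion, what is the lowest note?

Db

E diminished seventh is E–G–Bb–Db. Third inversion places the seventh in the bass: Db.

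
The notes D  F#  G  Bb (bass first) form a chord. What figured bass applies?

The notes D, F#, G, Bb stack in thirds as G–Bb–D–F# — a G minor-major seventh chord. The bass D is the fifth, so this is second inversion: figured 4/3.

4/3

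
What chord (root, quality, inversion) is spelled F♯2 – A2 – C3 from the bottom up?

The distinct note names are F#, A, C. Stacked in thirds they read F#–A–C, which is a diminished triad on F#.
The lowest note is F#, the root of the chord, so this is root position (figured bass 5/3).

F# diminished, root position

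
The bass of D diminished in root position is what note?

D

In root position the root is lowest. For D diminished (D–F–Ab) that is D.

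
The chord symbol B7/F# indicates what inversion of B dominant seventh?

second inversion

B7/F# means B dominant seventh with F# in the bass. F# is the fifth of B dominant seventh (B–D#–F#–A), so this is second inversion.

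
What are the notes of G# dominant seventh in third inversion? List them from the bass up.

F#, G#, B#, D#

G# dominant seventh is G#–B#–D#–F#. Third inversion puts the seventh (F#) in the bass, with the remaining tones above: F#, G#, B#, D#.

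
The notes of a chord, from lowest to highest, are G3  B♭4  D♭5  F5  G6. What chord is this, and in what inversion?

The pitch classes G, Bb, Db, F arrange in thirds as G–Bb–Db–F: a G half-diminished seventh chord.
With the root (G) in the bass, the chord is in root position (figured bass 7).

G half-diminished seventh, root position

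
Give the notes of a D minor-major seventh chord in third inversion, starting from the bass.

D minor-major seventh is D–F–A–C#. Third inversion puts the seventh (C#) in the bass, with the remaining tones above: C#, D, F, A.

C#, D, F, A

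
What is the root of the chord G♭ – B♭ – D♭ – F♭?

Gb

The distinct letter names are Gb, Bb, Db, Fb. Arranged as a stack of thirds they read Gb–Bb–Db–Fb, so Gb is the root (a Gb dominant seventh chord).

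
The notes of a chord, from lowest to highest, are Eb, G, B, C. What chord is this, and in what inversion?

C minor-major seventh, first inversion

Reducing to letter names: Eb, G, B, C. These stack in thirds as C–Eb–G–B — a C minor-major seventh chord.
The lowest note is Eb, the third of the chord, so this is first inversion (figured bass 6/5).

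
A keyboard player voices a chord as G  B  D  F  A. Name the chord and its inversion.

The pitch classes G, B, D, F, A arrange in thirds as G–B–D–F–A: a G dominant ninth chord.
The lowest note is G, the root of the chord, so this is root position.

G dominant ninth, root position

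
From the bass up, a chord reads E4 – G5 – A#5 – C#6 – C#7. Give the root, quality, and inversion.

The distinct note names are E, G, A#, C#. Stacked in thirds they read A#–C#–E–G, which is a diminished seventh chord on A#.
The lowest note is E, the fifth of the chord, so this is second inversion (figured bass 4/3).

A# diminished seventh, second inversion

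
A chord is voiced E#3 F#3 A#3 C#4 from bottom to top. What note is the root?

F#

Reordering E#, F#, A#, C# into stacked thirds gives F#–A#–C#–E#; the bottom of that stack, F#, is the root.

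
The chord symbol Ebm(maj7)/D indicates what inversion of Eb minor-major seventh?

Ebm(maj7)/D means Eb minor-major seventh with D in the bass. D is the seventh of Eb minor-major seventh (Eb–Gb–Bb–D), so this is third inversion.

third inversion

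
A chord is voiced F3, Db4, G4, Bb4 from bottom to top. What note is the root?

F, Db, G, Bb are the tones of a G half-diminished seventh chord (G–Bb–Db–F), making G the root.

G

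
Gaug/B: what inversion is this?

Gaug/B means G augmented with B in the bass. B is the third of G augmented (G–B–D#), so this is first inversion.

first inversion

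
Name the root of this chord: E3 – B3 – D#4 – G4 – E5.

The distinct letter names are E, B, D#, G. Arranged as a stack of thirds they read E–G–B–D#, so E is the root (an E minor-major seventh chord).

E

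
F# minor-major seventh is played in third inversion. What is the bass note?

The seventh of F# minor-major seventh (F#–A–C#–E#) is E#; that is the bass in third inversion.

E#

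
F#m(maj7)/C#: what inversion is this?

second inversion

F#m(maj7)/C# means F# minor-major seventh with C# in the bass. C# is the fifth of F# minor-major seventh (F#–A–C#–E#), so this is second inversion.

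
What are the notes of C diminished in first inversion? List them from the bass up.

Eb, Gb, C

Spelling C diminished: C–Eb–Gb. In first inversion the third is bass, giving Eb, Gb, C from the bottom.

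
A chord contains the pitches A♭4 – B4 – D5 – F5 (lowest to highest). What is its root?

Ab, B, D, F are the tones of a B diminished seventh chord (B–D–F–Ab), making B the root.

B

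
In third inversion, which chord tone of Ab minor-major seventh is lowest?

The seventh of Ab minor-major seventh (Ab–Cb–Eb–G) is G; that is the bass in third inversion.

G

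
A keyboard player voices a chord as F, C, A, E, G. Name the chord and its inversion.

F major ninth, root position

Reducing to letter names: F, C, A, E, G. These stack in thirds as F–A–C–E–G — an F major ninth chord.
The lowest note is F, the root of the chord, so this is root position.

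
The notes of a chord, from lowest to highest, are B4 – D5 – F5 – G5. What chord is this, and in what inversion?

G dominant seventh, first inversion

The pitch classes B, D, F, G arrange in thirds as G–B–D–F: a G dominant seventh chord.
With the third (B) in the bass, the chord is in first inversion (figured bass 6/5).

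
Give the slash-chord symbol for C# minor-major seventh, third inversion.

Third inversion of C# minor-major seventh has the seventh (B#) in the bass. As a slash chord: C#m(maj7)/B#.

C#m(maj7)/B#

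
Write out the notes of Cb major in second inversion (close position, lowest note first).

Cb major is Cb–Eb–Gb. Second inversion puts the fifth (Gb) in the bass, with the remaining tones above: Gb, Cb, Eb.

Gb, Cb, Eb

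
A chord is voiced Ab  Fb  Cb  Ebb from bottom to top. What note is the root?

Fb

The distinct letter names are Ab, Fb, Cb, Ebb. Arranged as a stack of thirds they read Fb–Ab–Cb–Ebb, so Fb is the root (an Fb dominant seventh chord).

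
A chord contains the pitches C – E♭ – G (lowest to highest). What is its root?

The distinct letter names are C, Eb, G. Arranged as a stack of thirds they read C–Eb–G, so C is the root (a C minor triad).

C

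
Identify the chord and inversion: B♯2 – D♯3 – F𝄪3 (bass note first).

B# minor, root position

The distinct note names are B#, D#, F##. Stacked in thirds they read B#–D#–F##, which is a minor triad on B#.
With the root (B#) in the bass, the chord is in root position (figured bass 5/3).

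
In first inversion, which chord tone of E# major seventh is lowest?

E# major seventh is E#–G##–B#–D##. First inversion places the third in the bass: G##.

G##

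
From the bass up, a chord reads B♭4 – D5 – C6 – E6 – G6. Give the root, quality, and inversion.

C dominant ninth, third inversion

The distinct note names are Bb, D, C, E, G. Stacked in thirds they read C–E–G–Bb–D, which is a dominant ninth chord on C.
With the seventh (Bb) in the bass, the chord is in third inversion.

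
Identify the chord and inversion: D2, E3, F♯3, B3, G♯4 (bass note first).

The distinct note names are D, E, F#, B, G#. Stacked in thirds they read E–G#–B–D–F#, which is a dominant ninth chord on E.
D is the seventh of E dominant ninth; seventh in the bass means third inversion.

E dominant ninth, third inversion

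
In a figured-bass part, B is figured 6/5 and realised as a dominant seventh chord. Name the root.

G

The figures 6/5 mean the third of the chord is in the bass. If B is the third of a dominant seventh chord, the root is G (chord tones G–B–D–F).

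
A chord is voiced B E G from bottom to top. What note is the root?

E

The distinct letter names are B, E, G. Arranged as a stack of thirds they read E–G–B, so E is the root (an E minor triad).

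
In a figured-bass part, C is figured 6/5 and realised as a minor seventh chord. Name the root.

A

The figures 6/5 mean the third of the chord is in the bass. If C is the third of a minor seventh chord, the root is A (chord tones A–C–E–G).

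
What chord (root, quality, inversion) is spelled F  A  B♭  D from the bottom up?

Bb major seventh, second inversion

The pitch classes F, A, Bb, D arrange in thirds as Bb–D–F–A: a Bb major seventh chord.
F is the fifth of Bb major seventh; fifth in the bass means second inversion (figured bass 4/3).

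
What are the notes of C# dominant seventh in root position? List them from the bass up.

C#, E#, G#, B

The chord tones are C#–E#–G#–B. With the root (C#) lowest for root position: C#, E#, G#, B.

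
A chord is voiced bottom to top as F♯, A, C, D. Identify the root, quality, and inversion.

The distinct note names are F#, A, C, D. Stacked in thirds they read D–F#–A–C, which is a dominant seventh chord on D.
The lowest note is F#, the third of the chord, so this is first inversion (figured bass 6/5).

D dominant seventh, first inversion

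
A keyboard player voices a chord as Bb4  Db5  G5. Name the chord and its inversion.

The pitch classes Bb, Db, G arrange in thirds as G–Bb–Db: a G diminished triad.
Bb is the third of G diminished; third in the bass means first inversion (figured bass 6).

G diminished, first inversion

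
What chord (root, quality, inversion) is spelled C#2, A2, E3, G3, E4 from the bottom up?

A dominant seventh, first inversion

Reducing to letter names: C#, A, E, G. These stack in thirds as A–C#–E–G — an A dominant seventh chord.
The lowest note is C#, the third of the chord, so this is first inversion (figured bass 6/5).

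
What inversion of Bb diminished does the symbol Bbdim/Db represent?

Bbdim/Db means Bb diminished with Db in the bass. Db is the third of Bb diminished (Bb–Db–Fb), so this is first inversion.

first inversion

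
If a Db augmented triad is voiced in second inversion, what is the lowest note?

In second inversion the fifth is lowest. For Db augmented (Db–F–A) that is A.

A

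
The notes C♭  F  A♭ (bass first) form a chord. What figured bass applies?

The notes Cb, F, Ab stack in thirds as F–Ab–Cb — an F diminished triad. The bass Cb is the fifth, so this is second inversion: figured 6/4.

6/4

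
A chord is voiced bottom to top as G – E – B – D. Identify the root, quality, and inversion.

E minor seventh, first inversion

Reducing to letter names: G, E, B, D. These stack in thirds as E–G–B–D — an E minor seventh chord.
G is the third of E minor seventh; third in the bass means first inversion (figured bass 6/5).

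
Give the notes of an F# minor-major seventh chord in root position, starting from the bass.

F# minor-major seventh is F#–A–C#–E#. Root position puts the root (F#) in the bass, with the remaining tones above: F#, A, C#, E#.

F#, A, C#, E#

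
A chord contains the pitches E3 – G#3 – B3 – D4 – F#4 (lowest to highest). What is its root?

The distinct letter names are E, G#, B, D, F#. Arranged as a stack of thirds they read E–G#–B–D–F#, so E is the root (an E dominant ninth chord).

E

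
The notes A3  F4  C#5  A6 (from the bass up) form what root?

A, F, C# are the tones of an F augmented triad (F–A–C#), making F the root.

F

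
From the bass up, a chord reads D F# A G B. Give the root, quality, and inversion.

Reducing to letter names: D, F#, A, G, B. These stack in thirds as G–B–D–F#–A — a G major ninth chord.
The lowest note is D, the fifth of the chord, so this is second inversion.

G major ninth, second inversion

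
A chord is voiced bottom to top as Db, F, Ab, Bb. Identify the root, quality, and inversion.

Bb minor seventh, first inversion

The pitch classes Db, F, Ab, Bb arrange in thirds as Bb–Db–F–Ab: a Bb minor seventh chord.
Db is the third of Bb minor seventh; third in the bass means first inversion (figured bass 6/5).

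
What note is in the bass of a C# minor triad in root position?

C#

In root position the root is lowest. For C# minor (C#–E–G#) that is C#.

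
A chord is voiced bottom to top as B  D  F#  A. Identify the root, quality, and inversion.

Reducing to letter names: B, D, F#, A. These stack in thirds as B–D–F#–A — a B minor seventh chord.
With the root (B) in the bass, the chord is in root position (figured bass 7).

B minor seventh, root position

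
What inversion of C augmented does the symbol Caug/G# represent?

second inversion

Caug/G# means C augmented with G# in the bass. G# is the fifth of C augmented (C–E–G#), so this is second inversion.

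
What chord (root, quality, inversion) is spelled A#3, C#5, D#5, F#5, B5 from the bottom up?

Reducing to letter names: A#, C#, D#, F#, B. These stack in thirds as B–D#–F#–A#–C# — a B major ninth chord.
With the seventh (A#) in the bass, the chord is in third inversion.

B major ninth, third inversion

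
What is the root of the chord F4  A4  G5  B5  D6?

G

Reordering F, A, G, B, D into stacked thirds gives G–B–D–F–A; the bottom of that stack, G, is the root.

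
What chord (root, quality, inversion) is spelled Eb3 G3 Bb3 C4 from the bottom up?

C minor seventh, first inversion

The distinct note names are Eb, G, Bb, C. Stacked in thirds they read C–Eb–G–Bb, which is a minor seventh chord on C.
Eb is the third of C minor seventh; third in the bass means first inversion (figured bass 6/5).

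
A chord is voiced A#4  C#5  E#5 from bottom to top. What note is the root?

A#

Reordering A#, C#, E# into stacked thirds gives A#–C#–E#; the bottom of that stack, A#, is the root.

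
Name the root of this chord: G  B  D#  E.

Reordering G, B, D#, E into stacked thirds gives E–G–B–D#; the bottom of that stack, E, is the root.

E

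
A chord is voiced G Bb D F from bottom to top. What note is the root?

G, Bb, D, F are the tones of a G minor seventh chord (G–Bb–D–F), making G the root.

G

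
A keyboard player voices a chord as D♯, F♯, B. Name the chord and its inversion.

B major, first inversion

The distinct note names are D#, F#, B. Stacked in thirds they read B–D#–F#, which is a major triad on B.
With the third (D#) in the bass, the chord is in first inversion (figured bass 6).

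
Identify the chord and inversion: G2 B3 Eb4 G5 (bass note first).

The pitch classes G, B, Eb arrange in thirds as Eb–G–B: an Eb augmented triad.
The lowest note is G, the third of the chord, so this is first inversion (figured bass 6).

Eb augmented, first inversion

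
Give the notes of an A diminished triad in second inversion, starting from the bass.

A diminished is A–C–Eb. Second inversion puts the fifth (Eb) in the bass, with the remaining tones above: Eb, A, C.

Eb, A, C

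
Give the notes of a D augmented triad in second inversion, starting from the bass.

A#, D, F#

The chord tones are D–F#–A#. With the fifth (A#) lowest for second inversion: A#, D, F#.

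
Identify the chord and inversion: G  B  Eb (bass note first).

Eb augmented, first inversion

Reducing to letter names: G, B, Eb. These stack in thirds as Eb–G–B — an Eb augmented triad.
The lowest note is G, the third of the chord, so this is first inversion (figured bass 6).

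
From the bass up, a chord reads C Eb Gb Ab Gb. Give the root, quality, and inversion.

The distinct note names are C, Eb, Gb, Ab. Stacked in thirds they read Ab–C–Eb–Gb, which is a dominant seventh chord on Ab.
The lowest note is C, the third of the chord, so this is first inversion (figured bass 6/5).

Ab dominant seventh, first inversion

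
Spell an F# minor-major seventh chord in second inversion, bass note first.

F# minor-major seventh is F#–A–C#–E#. Second inversion puts the fifth (C#) in the bass, with the remaining tones above: C#, E#, F#, A.

C#, E#, F#, A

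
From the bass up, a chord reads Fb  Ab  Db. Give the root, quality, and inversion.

Db minor, first inversion

The distinct note names are Fb, Ab, Db. Stacked in thirds they read Db–Fb–Ab, which is a minor triad on Db.
With the third (Fb) in the bass, the chord is in first inversion (figured bass 6).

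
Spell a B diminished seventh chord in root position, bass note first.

B, D, F, Ab

The chord tones are B–D–F–Ab. With the root (B) lowest for root position: B, D, F, Ab.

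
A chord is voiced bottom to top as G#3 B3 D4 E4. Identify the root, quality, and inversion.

The pitch classes G#, B, D, E arrange in thirds as E–G#–B–D: an E dominant seventh chord.
With the third (G#) in the bass, the chord is in first inversion (figured bass 6/5).

E dominant seventh, first inversion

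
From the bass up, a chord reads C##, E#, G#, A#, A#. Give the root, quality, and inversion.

The pitch classes C##, E#, G#, A# arrange in thirds as A#–C##–E#–G#: an A# dominant seventh chord.
With the third (C##) in the bass, the chord is in first inversion (figured bass 6/5).

A# dominant seventh, first inversion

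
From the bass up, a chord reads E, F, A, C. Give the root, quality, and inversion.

The distinct note names are E, F, A, C. Stacked in thirds they read F–A–C–E, which is a major seventh chord on F.
With the seventh (E) in the bass, the chord is in third inversion (figured bass 4/2).

F major seventh, third inversion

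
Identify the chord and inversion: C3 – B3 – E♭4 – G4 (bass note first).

C minor-major seventh, root position

Reducing to letter names: C, B, Eb, G. These stack in thirds as C–Eb–G–B — a C minor-major seventh chord.
C is the root of C minor-major seventh; root in the bass means root position (figured bass 7).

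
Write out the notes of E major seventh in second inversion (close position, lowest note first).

B, D#, E, G#

Spelling E major seventh: E–G#–B–D#. In second inversion the fifth is bass, giving B, D#, E, G# from the bottom.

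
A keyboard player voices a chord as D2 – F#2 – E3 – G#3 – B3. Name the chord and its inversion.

E dominant ninth, third inversion

The pitch classes D, F#, E, G#, B arrange in thirds as E–G#–B–D–F#: an E dominant ninth chord.
D is the seventh of E dominant ninth; seventh in the bass means third inversion.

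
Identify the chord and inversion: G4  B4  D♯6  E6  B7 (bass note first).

E minor-major seventh, first inversion

The distinct note names are G, B, D#, E. Stacked in thirds they read E–G–B–D#, which is a minor-major seventh chord on E.
G is the third of E minor-major seventh; third in the bass means first inversion (figured bass 6/5).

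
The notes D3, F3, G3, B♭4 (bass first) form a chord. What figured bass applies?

4/3

The notes D, F, G, Bb stack in thirds as G–Bb–D–F — a G minor seventh chord. The bass D is the fifth, so this is second inversion: figured 4/3.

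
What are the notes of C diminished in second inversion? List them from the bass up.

Spelling C diminished: C–Eb–Gb. In second inversion the fifth is bass, giving Gb, C, Eb from the bottom.

Gb, C, Eb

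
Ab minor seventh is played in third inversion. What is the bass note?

Gb

In third inversion the seventh is lowest. For Ab minor seventh (Ab–Cb–Eb–Gb) that is Gb.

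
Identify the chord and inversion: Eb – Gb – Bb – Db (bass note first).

Eb minor seventh, root position

The distinct note names are Eb, Gb, Bb, Db. Stacked in thirds they read Eb–Gb–Bb–Db, which is a minor seventh chord on Eb.
Eb is the root of Eb minor seventh; root in the bass means root position (figured bass 7).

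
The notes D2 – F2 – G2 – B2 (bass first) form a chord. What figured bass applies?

The notes D, F, G, B stack in thirds as G–B–D–F — a G dominant seventh chord. The bass D is the fifth, so this is second inversion: figured 4/3.

4/3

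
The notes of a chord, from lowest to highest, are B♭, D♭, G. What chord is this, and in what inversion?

The pitch classes Bb, Db, G arrange in thirds as G–Bb–Db: a G diminished triad.
Bb is the third of G diminished; third in the bass means first inversion (figured bass 6).

G diminished, first inversion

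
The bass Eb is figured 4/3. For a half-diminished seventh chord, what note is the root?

A

The figures 4/3 mean the fifth of the chord is in the bass. If Eb is the fifth of a half-diminished seventh chord, the root is A (chord tones A–C–Eb–G).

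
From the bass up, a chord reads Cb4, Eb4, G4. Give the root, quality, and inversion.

The distinct note names are Cb, Eb, G. Stacked in thirds they read Cb–Eb–G, which is an augmented triad on Cb.
Cb is the root of Cb augmented; root in the bass means root position (figured bass 5/3).

Cb augmented, root position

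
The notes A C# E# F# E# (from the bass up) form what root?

The distinct letter names are A, C#, E#, F#. Arranged as a stack of thirds they read F#–A–C#–E#, so F# is the root (an F# minor-major seventh chord).

F#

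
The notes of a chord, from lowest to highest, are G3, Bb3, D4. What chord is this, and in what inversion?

G minor, root position

Reducing to letter names: G, Bb, D. These stack in thirds as G–Bb–D — a G minor triad.
G is the root of G minor; root in the bass means root position (figured bass 5/3).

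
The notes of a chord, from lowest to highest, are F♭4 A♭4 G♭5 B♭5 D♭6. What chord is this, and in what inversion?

The pitch classes Fb, Ab, Gb, Bb, Db arrange in thirds as Gb–Bb–Db–Fb–Ab: a Gb dominant ninth chord.
Fb is the seventh of Gb dominant ninth; seventh in the bass means third inversion.

Gb dominant ninth, third inversion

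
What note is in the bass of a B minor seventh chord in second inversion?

F#

The fifth of B minor seventh (B–D–F#–A) is F#; that is the bass in second inversion.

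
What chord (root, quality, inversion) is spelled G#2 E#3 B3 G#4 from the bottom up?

The pitch classes G#, E#, B arrange in thirds as E#–G#–B: an E# diminished triad.
The lowest note is G#, the third of the chord, so this is first inversion (figured bass 6).

E# diminished, first inversion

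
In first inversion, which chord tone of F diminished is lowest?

F diminished is F–Ab–Cb. First inversion places the third in the bass: Ab.

Ab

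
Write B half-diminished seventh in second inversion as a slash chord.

Second inversion of B half-diminished seventh has the fifth (F) in the bass. As a slash chord: Bø7/F.

Bø7/F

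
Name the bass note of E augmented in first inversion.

G#

The third of E augmented (E–G#–B#) is G#; that is the bass in first inversion.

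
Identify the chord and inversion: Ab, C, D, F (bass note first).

The distinct note names are Ab, C, D, F. Stacked in thirds they read D–F–Ab–C, which is a half-diminished seventh chord on D.
The lowest note is Ab, the fifth of the chord, so this is second inversion (figured bass 4/3).

D half-diminished seventh, second inversion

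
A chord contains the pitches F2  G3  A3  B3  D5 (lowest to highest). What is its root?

The distinct letter names are F, G, A, B, D. Arranged as a stack of thirds they read G–B–D–F–A, so G is the root (a G dominant ninth chord).

G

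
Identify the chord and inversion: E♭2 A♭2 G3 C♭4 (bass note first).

Ab minor-major seventh, second inversion

The distinct note names are Eb, Ab, G, Cb. Stacked in thirds they read Ab–Cb–Eb–G, which is a minor-major seventh chord on Ab.
Eb is the fifth of Ab minor-major seventh; fifth in the bass means second inversion (figured bass 4/3).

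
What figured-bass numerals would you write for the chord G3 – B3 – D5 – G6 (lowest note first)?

5/3

The notes G, B, D stack in thirds as G–B–D — a G major triad. The bass G is the root, so this is root position: figured 5/3.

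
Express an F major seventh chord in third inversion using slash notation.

Fmaj7/E

Third inversion of F major seventh has the seventh (E) in the bass. As a slash chord: Fmaj7/E.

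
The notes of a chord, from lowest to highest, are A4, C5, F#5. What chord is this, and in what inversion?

F# diminished, first inversion

The distinct note names are A, C, F#. Stacked in thirds they read F#–A–C, which is a diminished triad on F#.
The lowest note is A, the third of the chord, so this is first inversion (figured bass 6).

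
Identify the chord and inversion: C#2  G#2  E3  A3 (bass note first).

Reducing to letter names: C#, G#, E, A. These stack in thirds as A–C#–E–G# — an A major seventh chord.
C# is the third of A major seventh; third in the bass means first inversion (figured bass 6/5).

A major seventh, first inversion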